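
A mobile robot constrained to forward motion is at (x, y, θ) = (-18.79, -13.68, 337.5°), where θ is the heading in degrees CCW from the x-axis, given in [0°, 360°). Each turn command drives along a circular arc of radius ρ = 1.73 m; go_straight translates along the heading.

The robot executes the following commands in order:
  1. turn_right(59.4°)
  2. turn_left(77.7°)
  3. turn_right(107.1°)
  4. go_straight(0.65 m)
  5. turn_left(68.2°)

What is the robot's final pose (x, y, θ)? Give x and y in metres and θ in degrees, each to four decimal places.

(-14.4745, -21.3671, 316.9000°)

set_pose: (x, y, θ) = (-18.7900, -13.6800, 337.5000°), ρ = 1.73
turn_right(59.4°): centre at ρ to the right, rotate −59.4° → (-17.7393, -15.0346, 278.1000°)
turn_left(77.7°): centre at ρ to the left, rotate +77.7° → (-16.1533, -16.5161, 355.8000°)
turn_right(107.1°): centre at ρ to the right, rotate −107.1° → (-14.6681, -18.8699, 248.7000°)
go_straight(0.65): x += 0.65·cos θ, y += 0.65·sin θ → (-14.9043, -19.4755, 248.7000°)
turn_left(68.2°): centre at ρ to the left, rotate +68.2° → (-14.4745, -21.3671, 316.9000°)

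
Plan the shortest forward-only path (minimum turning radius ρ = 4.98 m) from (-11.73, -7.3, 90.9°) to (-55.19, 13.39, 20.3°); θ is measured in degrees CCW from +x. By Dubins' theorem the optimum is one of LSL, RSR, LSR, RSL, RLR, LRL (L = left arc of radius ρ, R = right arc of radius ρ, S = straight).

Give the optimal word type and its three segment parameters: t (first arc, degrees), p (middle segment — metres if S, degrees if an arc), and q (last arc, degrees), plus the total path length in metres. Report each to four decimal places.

Let ψ = atan2(Δy, Δx) = atan2(20.69, -43.46) = 154.5423° be the start→goal bearing.
Normalize: d = |goal − start| / ρ = 48.133644/4.98 = 9.665390, α = (θ_start − ψ) mod 360° = 296.3577° = 5.172418 rad, β = (θ_goal − ψ) mod 360° = 225.7577° = 3.940215 rad.
Common terms: sin α = -0.896040, cos α = 0.443974, sin β = -0.716396, cos β = -0.697694, cos(α−β) = 0.332161, d² = 93.419771. Work in radians in the unit-radius frame; every candidate has L = ρ·(t + p + q).
LSL: p² = 2 + d² − 2cos(α−β) + 2d(sin α − sin β) = 91.282795; p = √p² = 9.554203; φ = atan2(cos β − cos α, d + sin α − sin β) = -0.119780 rad; t = (φ − α) mod 2π = 0.990987 rad, q = (β − φ) mod 2π = 4.059995 rad → L = 4.98·(0.990987 + 9.554203 + 4.059995) = 4.98·14.605186 = 72.733826 m
RSR: p² = 2 + d² − 2cos(α−β) + 2d(sin β − sin α) = 98.228103; p = √p² = 9.911009; φ = atan2(cos α − cos β, d − sin α + sin β) = 0.115448 rad; t = (α − φ) mod 2π = 5.056970 rad, q = (φ − β) mod 2π = 2.458418 rad → L = 4.98·(5.056970 + 9.911009 + 2.458418) = 4.98·17.426397 = 86.783457 m
LSR: p² = d² − 2 + 2cos(α−β) + 2d(sin α + sin β) = 60.914455; p = √p² = 7.804771; φ = atan2(−cos α − cos β, d + sin α + sin β) − atan2(−2, p) = 0.282352 rad; t = (φ − α) mod 2π = 1.393119 rad, q = (φ − β) mod 2π = 2.625321 rad → L = 4.98·(1.393119 + 7.804771 + 2.625321) = 4.98·11.823212 = 58.879595 m
RSL: p² = d² − 2 + 2cos(α−β) − 2d(sin α + sin β) = 123.253732; p = √p² = 11.101970; φ = atan2(cos α + cos β, d − sin α − sin β) − atan2(2, p) = -0.200730 rad; t = (α − φ) mod 2π = 5.373148 rad, q = (β − φ) mod 2π = 4.140945 rad → L = 4.98·(5.373148 + 11.101970 + 4.140945) = 4.98·20.616063 = 102.667994 m
RLR: c = (6 − d² + 2cos(α−β) + 2d(sin α − sin β))/8 = -11.278513, |c| > 1 → infeasible
LRL: c = (6 − d² + 2cos(α−β) − 2d(sin α − sin β))/8 = -10.410349, |c| > 1 → infeasible
Shortest: LSR with L = 58.879595 m ≈ 58.8796 m
Convert LSR to answer units (arcs ×180/π): t = 1.393119·180/π = 79.8198°, p = ρ·p = 4.98·7.804771 = 38.8678 m, q = 2.625321·180/π = 150.4198°, L = 58.8796 m.

LSR: t = 79.8198°, p = 38.8678 m, q = 150.4198°, L = 58.8796 m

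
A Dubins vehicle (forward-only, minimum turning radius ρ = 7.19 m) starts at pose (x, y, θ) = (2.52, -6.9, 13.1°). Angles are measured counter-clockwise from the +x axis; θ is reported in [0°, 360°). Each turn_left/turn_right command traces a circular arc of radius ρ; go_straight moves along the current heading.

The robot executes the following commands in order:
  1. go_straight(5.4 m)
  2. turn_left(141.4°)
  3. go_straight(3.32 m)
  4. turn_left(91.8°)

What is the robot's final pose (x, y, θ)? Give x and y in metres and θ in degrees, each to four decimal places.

(-3.4303, 5.6461, 246.3000°)

set_pose: (x, y, θ) = (2.5200, -6.9000, 13.1000°), ρ = 7.19
go_straight(5.4): x += 5.4·cos θ, y += 5.4·sin θ → (7.7795, -5.6761, 13.1000°)
turn_left(141.4°): centre at ρ to the left, rotate +141.4° → (9.2452, 7.8164, 154.5000°)
go_straight(3.32): x += 3.32·cos θ, y += 3.32·sin θ → (6.2486, 9.2457, 154.5000°)
turn_left(91.8°): centre at ρ to the left, rotate +91.8° → (-3.4303, 5.6461, 246.3000°)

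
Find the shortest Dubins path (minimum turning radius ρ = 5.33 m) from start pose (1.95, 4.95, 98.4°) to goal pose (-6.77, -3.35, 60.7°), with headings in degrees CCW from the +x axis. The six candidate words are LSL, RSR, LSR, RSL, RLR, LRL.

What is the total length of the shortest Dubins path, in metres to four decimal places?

Let ψ = atan2(Δy, Δx) = atan2(-8.30, -8.72) = -136.4136° be the start→goal bearing.
Normalize: d = |goal − start| / ρ = 12.038621/5.33 = 2.258653, α = (θ_start − ψ) mod 360° = 234.8136° = 4.098270 rad, β = (θ_goal − ψ) mod 360° = 197.1136° = 3.440281 rad.
Common terms: sin α = -0.817282, cos α = -0.576238, sin β = -0.294267, cos β = -0.955723, cos(α−β) = 0.791224, d² = 5.101514. Work in radians in the unit-radius frame; every candidate has L = ρ·(t + p + q).
LSL: p² = 2 + d² − 2cos(α−β) + 2d(sin α − sin β) = 3.156450; p = √p² = 1.776640; φ = atan2(cos β − cos α, d + sin α − sin β) = -0.215255 rad; t = (φ − α) mod 2π = 1.969660 rad, q = (β − φ) mod 2π = 3.655537 rad → L = 5.33·(1.969660 + 1.776640 + 3.655537) = 5.33·7.401836 = 39.451787 m
RSR: p² = 2 + d² − 2cos(α−β) + 2d(sin β − sin α) = 7.881684; p = √p² = 2.807434; φ = atan2(cos α − cos β, d − sin α + sin β) = 0.135586 rad; t = (α − φ) mod 2π = 3.962684 rad, q = (φ − β) mod 2π = 2.978491 rad → L = 5.33·(3.962684 + 2.807434 + 2.978491) = 5.33·9.748608 = 51.960081 m
LSR: p² = d² − 2 + 2cos(α−β) + 2d(sin α + sin β) = -0.337245 < 0 → infeasible
RSL: p² = d² − 2 + 2cos(α−β) − 2d(sin α + sin β) = 9.705167; p = √p² = 3.115312; φ = atan2(cos α + cos β, d − sin α − sin β) − atan2(2, p) = -0.997364 rad; t = (α − φ) mod 2π = 5.095634 rad, q = (β − φ) mod 2π = 4.437645 rad → L = 5.33·(5.095634 + 3.115312 + 4.437645) = 5.33·12.648591 = 67.416992 m
RLR: c = (6 − d² + 2cos(α−β) + 2d(sin α − sin β))/8 = 0.014790; p = 2π − arccos c = 4.727179 rad; φ = atan2(cos α − cos β, d − sin α + sin β) = 0.135586 rad; t = (α − φ + p/2) mod 2π = 0.043088 rad, q = (α − β − t + p) mod 2π = 5.342080 rad → L = 5.33·(0.043088 + 4.727179 + 5.342080) = 5.33·10.112347 = 53.898811 m
LRL: c = (6 − d² + 2cos(α−β) − 2d(sin α − sin β))/8 = 0.605444; p = 2π − arccos c = 5.362712 rad; φ = atan2(cos β − cos α, d + sin α − sin β) = -0.215255 rad; t = (φ − α + p/2) mod 2π = 4.651016 rad, q = (β − α − t + p) mod 2π = 0.053707 rad → L = 5.33·(4.651016 + 5.362712 + 0.053707) = 5.33·10.067435 = 53.659431 m
Shortest: LSL with L = 39.451787 m ≈ 39.4518 m

39.4518 m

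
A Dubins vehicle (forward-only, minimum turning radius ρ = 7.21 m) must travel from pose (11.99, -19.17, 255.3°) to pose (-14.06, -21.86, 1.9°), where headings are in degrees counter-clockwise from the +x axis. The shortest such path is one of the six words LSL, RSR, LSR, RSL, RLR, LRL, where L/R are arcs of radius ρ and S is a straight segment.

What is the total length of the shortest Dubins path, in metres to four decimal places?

Let ψ = atan2(Δy, Δx) = atan2(-2.69, -26.05) = -174.1044° be the start→goal bearing.
Normalize: d = |goal − start| / ρ = 26.188520/7.21 = 3.632250, α = (θ_start − ψ) mod 360° = 69.4044° = 1.211335 rad, β = (θ_goal − ψ) mod 360° = 176.0044° = 3.071856 rad.
Common terms: sin α = 0.936086, cos α = 0.351770, sin β = 0.069680, cos β = -0.997569, cos(α−β) = -0.285688, d² = 13.193238. Work in radians in the unit-radius frame; every candidate has L = ρ·(t + p + q).
LSL: p² = 2 + d² − 2cos(α−β) + 2d(sin α − sin β) = 22.058619; p = √p² = 4.696660; φ = atan2(cos β − cos α, d + sin α − sin β) = -0.291404 rad; t = (φ − α) mod 2π = 4.780446 rad, q = (β − φ) mod 2π = 3.363260 rad → L = 7.21·(4.780446 + 4.696660 + 3.363260) = 7.21·12.840367 = 92.579044 m
RSR: p² = 2 + d² − 2cos(α−β) + 2d(sin β − sin α) = 9.470610; p = √p² = 3.077436; φ = atan2(cos α − cos β, d − sin α + sin β) = 0.453887 rad; t = (α − φ) mod 2π = 0.757448 rad, q = (φ − β) mod 2π = 3.665217 rad → L = 7.21·(0.757448 + 3.077436 + 3.665217) = 7.21·7.500100 = 54.075720 m
LSR: p² = d² − 2 + 2cos(α−β) + 2d(sin α + sin β) = 17.928254; p = √p² = 4.234177; φ = atan2(−cos α − cos β, d + sin α + sin β) − atan2(−2, p) = 0.579632 rad; t = (φ − α) mod 2π = 5.651483 rad, q = (φ − β) mod 2π = 3.790962 rad → L = 7.21·(5.651483 + 4.234177 + 3.790962) = 7.21·13.676621 = 98.608441 m
RSL: p² = d² − 2 + 2cos(α−β) − 2d(sin α + sin β) = 3.315469; p = √p² = 1.820843; φ = atan2(cos α + cos β, d − sin α − sin β) − atan2(2, p) = -1.073350 rad; t = (α − φ) mod 2π = 2.284685 rad, q = (β − φ) mod 2π = 4.145206 rad → L = 7.21·(2.284685 + 1.820843 + 4.145206) = 7.21·8.250734 = 59.487791 m
RLR: c = (6 − d² + 2cos(α−β) + 2d(sin α − sin β))/8 = -0.183826; p = 2π − arccos c = 4.527511 rad; φ = atan2(cos α − cos β, d − sin α + sin β) = 0.453887 rad; t = (α − φ + p/2) mod 2π = 3.021203 rad, q = (α − β − t + p) mod 2π = 5.928972 rad → L = 7.21·(3.021203 + 4.527511 + 5.928972) = 7.21·13.477687 = 97.174124 m
LRL: c = (6 − d² + 2cos(α−β) − 2d(sin α − sin β))/8 = -1.757327, |c| > 1 → infeasible
Shortest: RSR with L = 54.075720 m ≈ 54.0757 m

54.0757 m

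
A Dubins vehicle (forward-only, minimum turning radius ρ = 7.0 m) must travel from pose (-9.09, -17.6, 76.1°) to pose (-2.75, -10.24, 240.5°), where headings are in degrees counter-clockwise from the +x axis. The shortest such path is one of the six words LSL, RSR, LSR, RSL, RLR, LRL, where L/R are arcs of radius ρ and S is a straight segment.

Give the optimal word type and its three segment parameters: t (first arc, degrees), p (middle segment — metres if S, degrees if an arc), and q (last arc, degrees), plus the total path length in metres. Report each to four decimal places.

LRL: t = 66.7863°, p = 272.5329°, q = 10.1466°, L = 42.6953 m

Let ψ = atan2(Δy, Δx) = atan2(7.36, 6.34) = 49.2580° be the start→goal bearing.
Normalize: d = |goal − start| / ρ = 9.714175/7.0 = 1.387739, α = (θ_start − ψ) mod 360° = 26.8420° = 0.468482 rad, β = (θ_goal − ψ) mod 360° = 191.2420° = 3.337803 rad.
Common terms: sin α = 0.451532, cos α = 0.892255, sin β = -0.194954, cos β = -0.980812, cos(α−β) = -0.963163, d² = 1.925820. Work in radians in the unit-radius frame; every candidate has L = ρ·(t + p + q).
LSL: p² = 2 + d² − 2cos(α−β) + 2d(sin α − sin β) = 7.646455; p = √p² = 2.765222; φ = atan2(cos β − cos α, d + sin α − sin β) = -0.744176 rad; t = (φ − α) mod 2π = 5.070527 rad, q = (β − φ) mod 2π = 4.081979 rad → L = 7.0·(5.070527 + 2.765222 + 4.081979) = 7.0·11.917729 = 83.424103 m
RSR: p² = 2 + d² − 2cos(α−β) + 2d(sin β − sin α) = 4.057836; p = √p² = 2.014407; φ = atan2(cos α − cos β, d − sin α + sin β) = 1.193965 rad; t = (α − φ) mod 2π = 5.557702 rad, q = (φ − β) mod 2π = 4.139347 rad → L = 7.0·(5.557702 + 2.014407 + 4.139347) = 7.0·11.711457 = 81.980196 m
LSR: p² = d² − 2 + 2cos(α−β) + 2d(sin α + sin β) = -1.288377 < 0 → infeasible
RSL: p² = d² − 2 + 2cos(α−β) − 2d(sin α + sin β) = -2.712632 < 0 → infeasible
RLR: c = (6 − d² + 2cos(α−β) + 2d(sin α − sin β))/8 = 0.492770; p = 2π − arccos c = 5.227660 rad; φ = atan2(cos α − cos β, d − sin α + sin β) = 1.193965 rad; t = (α − φ + p/2) mod 2π = 1.888347 rad, q = (α − β − t + p) mod 2π = 0.469992 rad → L = 7.0·(1.888347 + 5.227660 + 0.469992) = 7.0·7.585998 = 53.101987 m
LRL: c = (6 − d² + 2cos(α−β) − 2d(sin α − sin β))/8 = 0.044193; p = 2π − arccos c = 4.756597 rad; φ = atan2(cos β − cos α, d + sin α − sin β) = -0.744176 rad; t = (φ − α + p/2) mod 2π = 1.165640 rad, q = (β − α − t + p) mod 2π = 0.177092 rad → L = 7.0·(1.165640 + 4.756597 + 0.177092) = 7.0·6.099329 = 42.695304 m
Shortest: LRL with L = 42.695304 m ≈ 42.6953 m
Convert LRL to answer units (arcs ×180/π): t = 1.165640·180/π = 66.7863°, p = 4.756597·180/π = 272.5329°, q = 0.177092·180/π = 10.1466°, L = 42.6953 m.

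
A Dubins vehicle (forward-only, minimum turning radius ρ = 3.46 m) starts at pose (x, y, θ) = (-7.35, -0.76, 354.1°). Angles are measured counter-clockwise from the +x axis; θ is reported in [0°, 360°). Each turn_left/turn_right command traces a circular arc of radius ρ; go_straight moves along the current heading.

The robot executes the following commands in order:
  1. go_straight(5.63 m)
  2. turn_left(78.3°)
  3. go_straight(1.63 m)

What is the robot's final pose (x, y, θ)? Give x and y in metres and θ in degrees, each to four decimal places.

(2.3967, 2.6105, 72.4000°)

set_pose: (x, y, θ) = (-7.3500, -0.7600, 354.1000°), ρ = 3.46
go_straight(5.63): x += 5.63·cos θ, y += 5.63·sin θ → (-1.7498, -1.3387, 354.1000°)
turn_left(78.3°): centre at ρ to the left, rotate +78.3° → (1.9039, 1.0567, 432.4000° ≡ 72.4000°)
go_straight(1.63): x += 1.63·cos θ, y += 1.63·sin θ → (2.3967, 2.6105, 72.4000°)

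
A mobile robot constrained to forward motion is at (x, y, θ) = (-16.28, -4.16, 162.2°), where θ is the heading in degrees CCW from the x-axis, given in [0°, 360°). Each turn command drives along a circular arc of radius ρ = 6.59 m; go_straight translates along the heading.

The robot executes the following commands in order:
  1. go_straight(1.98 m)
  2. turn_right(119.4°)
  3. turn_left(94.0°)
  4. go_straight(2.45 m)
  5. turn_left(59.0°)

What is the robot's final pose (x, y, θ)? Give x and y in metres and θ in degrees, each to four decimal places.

set_pose: (x, y, θ) = (-16.2800, -4.1600, 162.2000°), ρ = 6.59
go_straight(1.98): x += 1.98·cos θ, y += 1.98·sin θ → (-18.1652, -3.5547, 162.2000°)
turn_right(119.4°): centre at ρ to the right, rotate −119.4° → (-20.6282, 7.5551, 42.8000°)
turn_left(94.0°): centre at ρ to the left, rotate +94.0° → (-20.5946, 17.1943, 136.8000°)
go_straight(2.45): x += 2.45·cos θ, y += 2.45·sin θ → (-22.3805, 18.8714, 136.8000°)
turn_left(59.0°): centre at ρ to the left, rotate +59.0° → (-28.6860, 20.4085, 195.8000°)

(-28.6860, 20.4085, 195.8000°)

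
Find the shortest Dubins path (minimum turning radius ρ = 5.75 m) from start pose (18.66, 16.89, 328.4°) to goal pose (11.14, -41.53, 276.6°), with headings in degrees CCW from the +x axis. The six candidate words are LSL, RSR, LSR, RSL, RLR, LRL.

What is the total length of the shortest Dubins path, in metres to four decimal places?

60.3921 m

Let ψ = atan2(Δy, Δx) = atan2(-58.42, -7.52) = -97.3350° be the start→goal bearing.
Normalize: d = |goal − start| / ρ = 58.902010/5.75 = 10.243828, α = (θ_start − ψ) mod 360° = 65.7350° = 1.147291 rad, β = (θ_goal − ψ) mod 360° = 13.9350° = 0.243211 rad.
Common terms: sin α = 0.911654, cos α = 0.410958, sin β = 0.240820, cos β = 0.970570, cos(α−β) = 0.618408, d² = 104.936009. Work in radians in the unit-radius frame; every candidate has L = ρ·(t + p + q).
LSL: p² = 2 + d² − 2cos(α−β) + 2d(sin α − sin β) = 119.443008; p = √p² = 10.928998; φ = atan2(cos β − cos α, d + sin α − sin β) = 0.051227 rad; t = (φ − α) mod 2π = 5.187121 rad, q = (β − φ) mod 2π = 0.191984 rad → L = 5.75·(5.187121 + 10.928998 + 0.191984) = 5.75·16.308103 = 93.771594 m
RSR: p² = 2 + d² − 2cos(α−β) + 2d(sin β − sin α) = 91.955377; p = √p² = 9.589337; φ = atan2(cos α − cos β, d − sin α + sin β) = -0.058391 rad; t = (α − φ) mod 2π = 1.205682 rad, q = (φ − β) mod 2π = 5.981584 rad → L = 5.75·(1.205682 + 9.589337 + 5.981584) = 5.75·16.776602 = 96.465464 m
LSR: p² = d² − 2 + 2cos(α−β) + 2d(sin α + sin β) = 127.784323; p = √p² = 11.304173; φ = atan2(−cos α − cos β, d + sin α + sin β) − atan2(−2, p) = 0.054476 rad; t = (φ − α) mod 2π = 5.190370 rad, q = (φ − β) mod 2π = 6.094451 rad → L = 5.75·(5.190370 + 11.304173 + 6.094451) = 5.75·22.588994 = 129.886715 m
RSL: p² = d² − 2 + 2cos(α−β) − 2d(sin α + sin β) = 80.561329; p = √p² = 8.975596; φ = atan2(cos α + cos β, d − sin α − sin β) − atan2(2, p) = -0.068438 rad; t = (α − φ) mod 2π = 1.215729 rad, q = (β − φ) mod 2π = 0.311649 rad → L = 5.75·(1.215729 + 8.975596 + 0.311649) = 5.75·10.502974 = 60.392100 m
RLR: c = (6 − d² + 2cos(α−β) + 2d(sin α − sin β))/8 = -10.494422, |c| > 1 → infeasible
LRL: c = (6 − d² + 2cos(α−β) − 2d(sin α − sin β))/8 = -13.930376, |c| > 1 → infeasible
Shortest: RSL with L = 60.392100 m ≈ 60.3921 m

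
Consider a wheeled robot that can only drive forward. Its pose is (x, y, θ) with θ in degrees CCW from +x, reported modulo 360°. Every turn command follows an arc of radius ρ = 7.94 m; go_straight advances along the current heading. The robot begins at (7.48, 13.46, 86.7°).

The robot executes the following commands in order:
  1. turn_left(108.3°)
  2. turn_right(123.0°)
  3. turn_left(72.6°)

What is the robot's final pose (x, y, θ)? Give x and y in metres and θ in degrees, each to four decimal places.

(-15.0602, 40.6353, 144.6000°)

set_pose: (x, y, θ) = (7.4800, 13.4600, 86.7000°), ρ = 7.94
turn_left(108.3°): centre at ρ to the left, rotate +108.3° → (-2.5019, 21.5865, 195.0000°)
turn_right(123.0°): centre at ρ to the right, rotate −123.0° → (-12.1083, 31.7096, 72.0000°)
turn_left(72.6°): centre at ρ to the left, rotate +72.6° → (-15.0602, 40.6353, 144.6000°)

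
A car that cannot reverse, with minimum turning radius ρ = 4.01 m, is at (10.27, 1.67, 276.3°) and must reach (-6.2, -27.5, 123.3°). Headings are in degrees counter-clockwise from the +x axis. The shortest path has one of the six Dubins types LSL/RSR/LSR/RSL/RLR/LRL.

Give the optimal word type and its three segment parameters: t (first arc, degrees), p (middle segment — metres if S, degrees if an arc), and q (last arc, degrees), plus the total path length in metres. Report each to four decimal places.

RSR: t = 25.2965°, p = 28.0564 m, q = 127.7035°, L = 38.7645 m

Let ψ = atan2(Δy, Δx) = atan2(-29.17, -16.47) = -119.4500° be the start→goal bearing.
Normalize: d = |goal − start| / ρ = 33.498504/4.01 = 8.353742, α = (θ_start − ψ) mod 360° = 35.7500° = 0.623955 rad, β = (θ_goal − ψ) mod 360° = 242.7500° = 4.236787 rad.
Common terms: sin α = 0.584250, cos α = 0.811574, sin β = -0.889017, cos β = -0.457874, cos(α−β) = -0.891007, d² = 69.785001. Work in radians in the unit-radius frame; every candidate has L = ρ·(t + p + q).
LSL: p² = 2 + d² − 2cos(α−β) + 2d(sin α − sin β) = 98.181593; p = √p² = 9.908663; φ = atan2(cos β − cos α, d + sin α − sin β) = -0.128468 rad; t = (φ − α) mod 2π = 5.530762 rad, q = (β − φ) mod 2π = 4.365255 rad → L = 4.01·(5.530762 + 9.908663 + 4.365255) = 4.01·19.804679 = 79.416764 m
RSR: p² = 2 + d² − 2cos(α−β) + 2d(sin β − sin α) = 48.952436; p = √p² = 6.996602; φ = atan2(cos α − cos β, d − sin α + sin β) = 0.182448 rad; t = (α − φ) mod 2π = 0.441507 rad, q = (φ − β) mod 2π = 2.228847 rad → L = 4.01·(0.441507 + 6.996602 + 2.228847) = 4.01·9.666956 = 38.764492 m
LSR: p² = d² − 2 + 2cos(α−β) + 2d(sin α + sin β) = 60.911090; p = √p² = 7.804556; φ = atan2(−cos α − cos β, d + sin α + sin β) − atan2(−2, p) = 0.206947 rad; t = (φ − α) mod 2π = 5.866177 rad, q = (φ − β) mod 2π = 2.253346 rad → L = 4.01·(5.866177 + 7.804556 + 2.253346) = 4.01·15.924079 = 63.855555 m
RSL: p² = d² − 2 + 2cos(α−β) − 2d(sin α + sin β) = 71.094887; p = √p² = 8.431778; φ = atan2(cos α + cos β, d − sin α − sin β) − atan2(2, p) = -0.192067 rad; t = (α − φ) mod 2π = 0.816022 rad, q = (β − φ) mod 2π = 4.428853 rad → L = 4.01·(0.816022 + 8.431778 + 4.428853) = 4.01·13.676653 = 54.843379 m
RLR: c = (6 − d² + 2cos(α−β) + 2d(sin α − sin β))/8 = -5.119055, |c| > 1 → infeasible
LRL: c = (6 − d² + 2cos(α−β) − 2d(sin α − sin β))/8 = -11.272699, |c| > 1 → infeasible
Shortest: RSR with L = 38.764492 m ≈ 38.7645 m
Convert RSR to answer units (arcs ×180/π): t = 0.441507·180/π = 25.2965°, p = ρ·p = 4.01·6.996602 = 28.0564 m, q = 2.228847·180/π = 127.7035°, L = 38.7645 m.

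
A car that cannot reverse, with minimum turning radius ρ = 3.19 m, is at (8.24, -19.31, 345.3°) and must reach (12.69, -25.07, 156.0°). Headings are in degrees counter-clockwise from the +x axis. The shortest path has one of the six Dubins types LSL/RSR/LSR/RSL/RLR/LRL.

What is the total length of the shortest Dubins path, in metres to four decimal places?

17.1356 m

Let ψ = atan2(Δy, Δx) = atan2(-5.76, 4.45) = -52.3114° be the start→goal bearing.
Normalize: d = |goal − start| / ρ = 7.278743/3.19 = 2.281738, α = (θ_start − ψ) mod 360° = 37.6114° = 0.656443 rad, β = (θ_goal − ψ) mod 360° = 208.3114° = 3.635720 rad.
Common terms: sin α = 0.610303, cos α = 0.792168, sin β = -0.474264, cos β = -0.880383, cos(α−β) = -0.986856, d² = 5.206327. Work in radians in the unit-radius frame; every candidate has L = ρ·(t + p + q).
LSL: p² = 2 + d² − 2cos(α−β) + 2d(sin α − sin β) = 14.129432; p = √p² = 3.758914; φ = atan2(cos β − cos α, d + sin α − sin β) = -0.461125 rad; t = (φ − α) mod 2π = 5.165617 rad, q = (β − φ) mod 2π = 4.096845 rad → L = 3.19·(5.165617 + 3.758914 + 4.096845) = 3.19·13.021376 = 41.538189 m
RSR: p² = 2 + d² − 2cos(α−β) + 2d(sin β − sin α) = 4.230644; p = √p² = 2.056853; φ = atan2(cos α − cos β, d − sin α + sin β) = 0.949561 rad; t = (α − φ) mod 2π = 5.990067 rad, q = (φ − β) mod 2π = 3.597026 rad → L = 3.19·(5.990067 + 2.056853 + 3.597026) = 3.19·11.643947 = 37.144190 m
LSR: p² = d² − 2 + 2cos(α−β) + 2d(sin α + sin β) = 1.853427; p = √p² = 1.361406; φ = atan2(−cos α − cos β, d + sin α + sin β) − atan2(−2, p) = 1.009609 rad; t = (φ − α) mod 2π = 0.353166 rad, q = (φ − β) mod 2π = 3.657074 rad → L = 3.19·(0.353166 + 1.361406 + 3.657074) = 3.19·5.371646 = 17.135550 m
RSL: p² = d² − 2 + 2cos(α−β) − 2d(sin α + sin β) = 0.611803; p = √p² = 0.782178; φ = atan2(cos α + cos β, d − sin α − sin β) − atan2(2, p) = -1.239085 rad; t = (α − φ) mod 2π = 1.895528 rad, q = (β − φ) mod 2π = 4.874805 rad → L = 3.19·(1.895528 + 0.782178 + 4.874805) = 3.19·7.552511 = 24.092509 m
RLR: c = (6 − d² + 2cos(α−β) + 2d(sin α − sin β))/8 = 0.471169; p = 2π − arccos c = 5.203005 rad; φ = atan2(cos α − cos β, d − sin α + sin β) = 0.949561 rad; t = (α − φ + p/2) mod 2π = 2.308385 rad, q = (α − β − t + p) mod 2π = 6.198529 rad → L = 3.19·(2.308385 + 5.203005 + 6.198529) = 3.19·13.709919 = 43.734640 m
LRL: c = (6 − d² + 2cos(α−β) − 2d(sin α − sin β))/8 = -0.766179; p = 2π − arccos c = 3.839515 rad; φ = atan2(cos β − cos α, d + sin α − sin β) = -0.461125 rad; t = (φ − α + p/2) mod 2π = 0.802189 rad, q = (β − α − t + p) mod 2π = 6.016603 rad → L = 3.19·(0.802189 + 3.839515 + 6.016603) = 3.19·10.658307 = 34.000000 m
Shortest: LSR with L = 17.135550 m ≈ 17.1356 m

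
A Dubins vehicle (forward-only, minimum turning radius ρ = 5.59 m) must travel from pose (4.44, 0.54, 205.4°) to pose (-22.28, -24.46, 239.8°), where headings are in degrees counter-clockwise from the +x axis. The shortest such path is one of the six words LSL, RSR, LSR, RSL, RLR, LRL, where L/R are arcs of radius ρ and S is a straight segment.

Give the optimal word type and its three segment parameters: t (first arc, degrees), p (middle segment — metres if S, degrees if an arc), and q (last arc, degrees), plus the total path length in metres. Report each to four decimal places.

LSL: t = 17.7445°, p = 33.2859 m, q = 16.6555°, L = 36.6421 m

Let ψ = atan2(Δy, Δx) = atan2(-25.00, -26.72) = -136.9047° be the start→goal bearing.
Normalize: d = |goal − start| / ρ = 36.591780/5.59 = 6.545936, α = (θ_start − ψ) mod 360° = 342.3047° = 5.974345 rad, β = (θ_goal − ψ) mod 360° = 16.7047° = 0.291552 rad.
Common terms: sin α = -0.303954, cos α = 0.952687, sin β = 0.287440, cos β = 0.957799, cos(α−β) = 0.825113, d² = 42.849274. Work in radians in the unit-radius frame; every candidate has L = ρ·(t + p + q).
LSL: p² = 2 + d² − 2cos(α−β) + 2d(sin α − sin β) = 35.456593; p = √p² = 5.954544; φ = atan2(cos β − cos α, d + sin α − sin β) = 0.000859 rad; t = (φ − α) mod 2π = 0.309699 rad, q = (β − φ) mod 2π = 0.290694 rad → L = 5.59·(0.309699 + 5.954544 + 0.290694) = 5.59·6.554937 = 36.642099 m
RSR: p² = 2 + d² − 2cos(α−β) + 2d(sin β − sin α) = 50.941501; p = √p² = 7.137332; φ = atan2(cos α − cos β, d − sin α + sin β) = -0.000716 rad; t = (α − φ) mod 2π = 5.975061 rad, q = (φ − β) mod 2π = 5.990917 rad → L = 5.59·(5.975061 + 7.137332 + 5.990917) = 5.59·19.103309 = 106.787497 m
LSR: p² = d² − 2 + 2cos(α−β) + 2d(sin α + sin β) = 42.283289; p = √p² = 6.502560; φ = atan2(−cos α − cos β, d + sin α + sin β) − atan2(−2, p) = 0.013737 rad; t = (φ − α) mod 2π = 0.322578 rad, q = (φ − β) mod 2π = 6.005370 rad → L = 5.59·(0.322578 + 6.502560 + 6.005370) = 5.59·12.830509 = 71.722544 m
RSL: p² = d² − 2 + 2cos(α−β) − 2d(sin α + sin β) = 42.715713; p = √p² = 6.535726; φ = atan2(cos α + cos β, d − sin α − sin β) − atan2(2, p) = -0.013668 rad; t = (α − φ) mod 2π = 5.988013 rad, q = (β − φ) mod 2π = 0.305221 rad → L = 5.59·(5.988013 + 6.535726 + 0.305221) = 5.59·12.828959 = 71.713881 m
RLR: c = (6 − d² + 2cos(α−β) + 2d(sin α − sin β))/8 = -5.367688, |c| > 1 → infeasible
LRL: c = (6 − d² + 2cos(α−β) − 2d(sin α − sin β))/8 = -3.432074, |c| > 1 → infeasible
Shortest: LSL with L = 36.642099 m ≈ 36.6421 m
Convert LSL to answer units (arcs ×180/π): t = 0.309699·180/π = 17.7445°, p = ρ·p = 5.59·5.954544 = 33.2859 m, q = 0.290694·180/π = 16.6555°, L = 36.6421 m.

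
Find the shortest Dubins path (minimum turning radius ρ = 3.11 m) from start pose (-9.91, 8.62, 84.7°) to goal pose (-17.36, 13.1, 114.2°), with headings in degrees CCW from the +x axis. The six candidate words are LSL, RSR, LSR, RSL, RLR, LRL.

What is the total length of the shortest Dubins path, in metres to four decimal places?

Let ψ = atan2(Δy, Δx) = atan2(4.48, -7.45) = 148.9797° be the start→goal bearing.
Normalize: d = |goal − start| / ρ = 8.693268/3.11 = 2.795263, α = (θ_start − ψ) mod 360° = 295.7203° = 5.161292 rad, β = (θ_goal − ψ) mod 360° = 325.2203° = 5.676165 rad.
Common terms: sin α = -0.900924, cos α = 0.433978, sin β = -0.570423, cos β = 0.821351, cos(α−β) = 0.870356, d² = 7.813494. Work in radians in the unit-radius frame; every candidate has L = ρ·(t + p + q).
LSL: p² = 2 + d² − 2cos(α−β) + 2d(sin α − sin β) = 6.225111; p = √p² = 2.495017; φ = atan2(cos β − cos α, d + sin α − sin β) = 0.155889 rad; t = (φ − α) mod 2π = 1.277782 rad, q = (β − φ) mod 2π = 5.520275 rad → L = 3.11·(1.277782 + 2.495017 + 5.520275) = 3.11·9.293075 = 28.901462 m
RSR: p² = 2 + d² − 2cos(α−β) + 2d(sin β − sin α) = 9.920455; p = √p² = 3.149675; φ = atan2(cos α − cos β, d − sin α + sin β) = -0.123300 rad; t = (α − φ) mod 2π = 5.284593 rad, q = (φ − β) mod 2π = 0.483720 rad → L = 3.11·(5.284593 + 3.149675 + 0.483720) = 3.11·8.917989 = 27.734944 m
LSR: p² = d² − 2 + 2cos(α−β) + 2d(sin α + sin β) = -0.671395 < 0 → infeasible
RSL: p² = d² − 2 + 2cos(α−β) − 2d(sin α + sin β) = 15.779806; p = √p² = 3.972380; φ = atan2(cos α + cos β, d − sin α − sin β) − atan2(2, p) = -0.180278 rad; t = (α − φ) mod 2π = 5.341570 rad, q = (β − φ) mod 2π = 5.856442 rad → L = 3.11·(5.341570 + 3.972380 + 5.856442) = 3.11·15.170393 = 47.179922 m
RLR: c = (6 − d² + 2cos(α−β) + 2d(sin α − sin β))/8 = -0.240057; p = 2π − arccos c = 4.469965 rad; φ = atan2(cos α − cos β, d − sin α + sin β) = -0.123300 rad; t = (α − φ + p/2) mod 2π = 1.236390 rad, q = (α − β − t + p) mod 2π = 2.718703 rad → L = 3.11·(1.236390 + 4.469965 + 2.718703) = 3.11·8.425057 = 26.201927 m
LRL: c = (6 − d² + 2cos(α−β) − 2d(sin α − sin β))/8 = 0.221861; p = 2π − arccos c = 4.936112 rad; φ = atan2(cos β − cos α, d + sin α − sin β) = 0.155889 rad; t = (φ − α + p/2) mod 2π = 3.745838 rad, q = (β − α − t + p) mod 2π = 1.705146 rad → L = 3.11·(3.745838 + 4.936112 + 1.705146) = 3.11·10.387096 = 32.303867 m
Shortest: RLR with L = 26.201927 m ≈ 26.2019 m

26.2019 m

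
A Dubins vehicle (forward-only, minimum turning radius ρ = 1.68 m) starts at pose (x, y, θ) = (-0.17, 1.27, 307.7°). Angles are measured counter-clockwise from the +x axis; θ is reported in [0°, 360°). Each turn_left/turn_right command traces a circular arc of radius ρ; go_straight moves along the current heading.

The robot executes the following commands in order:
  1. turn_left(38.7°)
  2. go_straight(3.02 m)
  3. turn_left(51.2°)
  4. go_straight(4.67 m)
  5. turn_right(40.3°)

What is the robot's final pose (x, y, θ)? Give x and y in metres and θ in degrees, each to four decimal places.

set_pose: (x, y, θ) = (-0.1700, 1.2700, 307.7000°), ρ = 1.68
turn_left(38.7°): centre at ρ to the left, rotate +38.7° → (0.7642, 0.6645, 346.4000°)
go_straight(3.02): x += 3.02·cos θ, y += 3.02·sin θ → (3.6995, -0.0457, 346.4000°)
turn_left(51.2°): centre at ρ to the left, rotate +51.2° → (5.1196, 0.2562, 397.6000° ≡ 37.6000°)
go_straight(4.67): x += 4.67·cos θ, y += 4.67·sin θ → (8.8196, 3.1056, 37.6000°)
turn_right(40.3°): centre at ρ to the right, rotate −40.3° → (9.9238, 3.4527, -2.7000° ≡ 357.3000°)

(9.9238, 3.4527, 357.3000°)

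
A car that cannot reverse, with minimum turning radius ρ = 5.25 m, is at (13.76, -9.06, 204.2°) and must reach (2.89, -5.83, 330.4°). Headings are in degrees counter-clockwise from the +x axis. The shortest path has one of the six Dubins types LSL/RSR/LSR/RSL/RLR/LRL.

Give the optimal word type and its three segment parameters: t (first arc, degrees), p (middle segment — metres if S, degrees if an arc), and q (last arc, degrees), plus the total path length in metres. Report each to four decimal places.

Let ψ = atan2(Δy, Δx) = atan2(3.23, -10.87) = 163.4508° be the start→goal bearing.
Normalize: d = |goal − start| / ρ = 11.339744/5.25 = 2.159951, α = (θ_start − ψ) mod 360° = 40.7492° = 0.711208 rad, β = (θ_goal − ψ) mod 360° = 166.9492° = 2.913814 rad.
Common terms: sin α = 0.652749, cos α = 0.757574, sin β = 0.225815, cos β = -0.974170, cos(α−β) = -0.590606, d² = 4.665390. Work in radians in the unit-radius frame; every candidate has L = ρ·(t + p + q).
LSL: p² = 2 + d² − 2cos(α−β) + 2d(sin α − sin β) = 9.690918; p = √p² = 3.113024; φ = atan2(cos β − cos α, d + sin α − sin β) = -0.589915 rad; t = (φ − α) mod 2π = 4.982063 rad, q = (β − φ) mod 2π = 3.503728 rad → L = 5.25·(4.982063 + 3.113024 + 3.503728) = 5.25·11.598815 = 60.893777 m
RSR: p² = 2 + d² − 2cos(α−β) + 2d(sin β − sin α) = 6.002284; p = √p² = 2.449956; φ = atan2(cos α − cos β, d − sin α + sin β) = 0.785031 rad; t = (α − φ) mod 2π = 6.209362 rad, q = (φ − β) mod 2π = 4.154403 rad → L = 5.25·(6.209362 + 2.449956 + 4.154403) = 5.25·12.813721 = 67.272035 m
LSR: p² = d² − 2 + 2cos(α−β) + 2d(sin α + sin β) = 5.279489; p = √p² = 2.297714; φ = atan2(−cos α − cos β, d + sin α + sin β) − atan2(−2, p) = 0.787399 rad; t = (φ − α) mod 2π = 0.076191 rad, q = (φ − β) mod 2π = 4.156771 rad → L = 5.25·(0.076191 + 2.297714 + 4.156771) = 5.25·6.530676 = 34.286050 m
RSL: p² = d² − 2 + 2cos(α−β) − 2d(sin α + sin β) = -2.311133 < 0 → infeasible
RLR: c = (6 − d² + 2cos(α−β) + 2d(sin α − sin β))/8 = 0.249715; p = 2π − arccos c = 4.964774 rad; φ = atan2(cos α − cos β, d − sin α + sin β) = 0.785031 rad; t = (α − φ + p/2) mod 2π = 2.408564 rad, q = (α − β − t + p) mod 2π = 0.353605 rad → L = 5.25·(2.408564 + 4.964774 + 0.353605) = 5.25·7.726943 = 40.566452 m
LRL: c = (6 − d² + 2cos(α−β) − 2d(sin α − sin β))/8 = -0.211365; p = 2π − arccos c = 4.499418 rad; φ = atan2(cos β − cos α, d + sin α − sin β) = -0.589915 rad; t = (φ − α + p/2) mod 2π = 0.948586 rad, q = (β − α − t + p) mod 2π = 5.753437 rad → L = 5.25·(0.948586 + 4.499418 + 5.753437) = 5.25·11.201441 = 58.807568 m
Shortest: LSR with L = 34.286050 m ≈ 34.2861 m
Convert LSR to answer units (arcs ×180/π): t = 0.076191·180/π = 4.3654°, p = ρ·p = 5.25·2.297714 = 12.0630 m, q = 4.156771·180/π = 238.1654°, L = 34.2861 m.

LSR: t = 4.3654°, p = 12.0630 m, q = 238.1654°, L = 34.2861 m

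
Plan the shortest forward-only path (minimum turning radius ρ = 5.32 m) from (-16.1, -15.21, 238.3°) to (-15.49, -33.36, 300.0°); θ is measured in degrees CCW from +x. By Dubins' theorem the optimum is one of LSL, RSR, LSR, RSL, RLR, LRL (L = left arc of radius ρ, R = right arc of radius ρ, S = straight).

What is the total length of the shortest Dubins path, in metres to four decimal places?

18.4422 m

Let ψ = atan2(Δy, Δx) = atan2(-18.15, 0.61) = -88.0751° be the start→goal bearing.
Normalize: d = |goal − start| / ρ = 18.160248/5.32 = 3.413580, α = (θ_start − ψ) mod 360° = 326.3751° = 5.696320 rad, β = (θ_goal − ψ) mod 360° = 28.0751° = 0.490003 rad.
Common terms: sin α = -0.553754, cos α = 0.832680, sin β = 0.470628, cos β = 0.882332, cos(α−β) = 0.474088, d² = 11.652531. Work in radians in the unit-radius frame; every candidate has L = ρ·(t + p + q).
LSL: p² = 2 + d² − 2cos(α−β) + 2d(sin α − sin β) = 5.710735; p = √p² = 2.389714; φ = atan2(cos β − cos α, d + sin α − sin β) = 0.020779 rad; t = (φ − α) mod 2π = 0.607644 rad, q = (β − φ) mod 2π = 0.469224 rad → L = 5.32·(0.607644 + 2.389714 + 0.469224) = 5.32·3.466582 = 18.442219 m
RSR: p² = 2 + d² − 2cos(α−β) + 2d(sin β − sin α) = 19.697975; p = √p² = 4.438240; φ = atan2(cos α − cos β, d − sin α + sin β) = -0.011187 rad; t = (α − φ) mod 2π = 5.707507 rad, q = (φ − β) mod 2π = 5.781995 rad → L = 5.32·(5.707507 + 4.438240 + 5.781995) = 5.32·15.927743 = 84.735590 m
LSR: p² = d² − 2 + 2cos(α−β) + 2d(sin α + sin β) = 10.033196; p = √p² = 3.167522; φ = atan2(−cos α − cos β, d + sin α + sin β) − atan2(−2, p) = 0.087660 rad; t = (φ − α) mod 2π = 0.674525 rad, q = (φ − β) mod 2π = 5.880842 rad → L = 5.32·(0.674525 + 3.167522 + 5.880842) = 5.32·9.722890 = 51.725773 m
RSL: p² = d² − 2 + 2cos(α−β) − 2d(sin α + sin β) = 11.168219; p = √p² = 3.341889; φ = atan2(cos α + cos β, d − sin α − sin β) − atan2(2, p) = -0.083299 rad; t = (α − φ) mod 2π = 5.779618 rad, q = (β − φ) mod 2π = 0.573301 rad → L = 5.32·(5.779618 + 3.341889 + 0.573301) = 5.32·9.694808 = 51.576381 m
RLR: c = (6 − d² + 2cos(α−β) + 2d(sin α − sin β))/8 = -1.462247, |c| > 1 → infeasible
LRL: c = (6 − d² + 2cos(α−β) − 2d(sin α − sin β))/8 = 0.286158; p = 2π − arccos c = 5.002604 rad; φ = atan2(cos β − cos α, d + sin α − sin β) = 0.020779 rad; t = (φ − α + p/2) mod 2π = 3.108946 rad, q = (β − α − t + p) mod 2π = 2.970526 rad → L = 5.32·(3.108946 + 5.002604 + 2.970526) = 5.32·11.082076 = 58.956644 m
Shortest: LSL with L = 18.442219 m ≈ 18.4422 m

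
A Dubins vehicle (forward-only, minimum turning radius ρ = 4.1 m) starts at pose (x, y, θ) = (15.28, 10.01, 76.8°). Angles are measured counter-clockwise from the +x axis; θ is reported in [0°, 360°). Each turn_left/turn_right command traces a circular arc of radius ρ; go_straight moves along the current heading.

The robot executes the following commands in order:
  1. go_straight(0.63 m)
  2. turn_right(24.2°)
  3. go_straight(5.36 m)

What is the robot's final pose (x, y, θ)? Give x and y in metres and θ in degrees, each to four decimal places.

set_pose: (x, y, θ) = (15.2800, 10.0100, 76.8000°), ρ = 4.1
go_straight(0.63): x += 0.63·cos θ, y += 0.63·sin θ → (15.4239, 10.6234, 76.8000°)
turn_right(24.2°): centre at ρ to the right, rotate −24.2° → (16.1584, 12.1774, 52.6000°)
go_straight(5.36): x += 5.36·cos θ, y += 5.36·sin θ → (19.4140, 16.4354, 52.6000°)

(19.4140, 16.4354, 52.6000°)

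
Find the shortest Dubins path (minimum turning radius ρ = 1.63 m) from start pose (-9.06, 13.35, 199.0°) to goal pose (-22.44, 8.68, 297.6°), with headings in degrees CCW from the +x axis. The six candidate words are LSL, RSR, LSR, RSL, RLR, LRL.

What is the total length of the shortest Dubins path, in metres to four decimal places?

15.4968 m

Let ψ = atan2(Δy, Δx) = atan2(-4.67, -13.38) = -160.7596° be the start→goal bearing.
Normalize: d = |goal − start| / ρ = 14.171567/1.63 = 8.694213, α = (θ_start − ψ) mod 360° = 359.7596° = 6.278989 rad, β = (θ_goal − ψ) mod 360° = 98.3596° = 1.716698 rad.
Common terms: sin α = -0.004196, cos α = 0.999991, sin β = 0.989375, cos β = -0.145385, cos(α−β) = -0.149535, d² = 75.589333. Work in radians in the unit-radius frame; every candidate has L = ρ·(t + p + q).
LSL: p² = 2 + d² − 2cos(α−β) + 2d(sin α − sin β) = 60.611758; p = √p² = 7.785355; φ = atan2(cos β − cos α, d + sin α − sin β) = -0.147655 rad; t = (φ − α) mod 2π = 6.139726 rad, q = (β − φ) mod 2π = 1.864353 rad → L = 1.63·(6.139726 + 7.785355 + 1.864353) = 1.63·15.789435 = 25.736780 m
RSR: p² = 2 + d² − 2cos(α−β) + 2d(sin β − sin α) = 95.165050; p = √p² = 9.755258; φ = atan2(cos α − cos β, d − sin α + sin β) = 0.117683 rad; t = (α − φ) mod 2π = 6.161306 rad, q = (φ − β) mod 2π = 4.684170 rad → L = 1.63·(6.161306 + 9.755258 + 4.684170) = 1.63·20.600734 = 33.579196 m
LSR: p² = d² − 2 + 2cos(α−β) + 2d(sin α + sin β) = 90.420970; p = √p² = 9.508994; φ = atan2(−cos α − cos β, d + sin α + sin β) − atan2(−2, p) = 0.119243 rad; t = (φ − α) mod 2π = 0.123439 rad, q = (φ − β) mod 2π = 4.685730 rad → L = 1.63·(0.123439 + 9.508994 + 4.685730) = 1.63·14.318163 = 23.338605 m
RSL: p² = d² − 2 + 2cos(α−β) − 2d(sin α + sin β) = 56.159555; p = √p² = 7.493968; φ = atan2(cos α + cos β, d − sin α − sin β) − atan2(2, p) = -0.150396 rad; t = (α − φ) mod 2π = 0.146199 rad, q = (β − φ) mod 2π = 1.867094 rad → L = 1.63·(0.146199 + 7.493968 + 1.867094) = 1.63·9.507261 = 15.496836 m
RLR: c = (6 − d² + 2cos(α−β) + 2d(sin α − sin β))/8 = -10.895631, |c| > 1 → infeasible
LRL: c = (6 − d² + 2cos(α−β) − 2d(sin α − sin β))/8 = -6.576470, |c| > 1 → infeasible
Shortest: RSL with L = 15.496836 m ≈ 15.4968 m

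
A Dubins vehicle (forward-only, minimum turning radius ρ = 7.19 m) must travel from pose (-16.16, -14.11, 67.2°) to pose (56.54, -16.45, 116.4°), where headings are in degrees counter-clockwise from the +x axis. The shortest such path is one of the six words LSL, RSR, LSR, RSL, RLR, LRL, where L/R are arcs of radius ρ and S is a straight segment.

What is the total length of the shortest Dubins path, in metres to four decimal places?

Let ψ = atan2(Δy, Δx) = atan2(-2.34, 72.70) = -1.8435° be the start→goal bearing.
Normalize: d = |goal − start| / ρ = 72.737649/7.19 = 10.116502, α = (θ_start − ψ) mod 360° = 69.0435° = 1.205037 rad, β = (θ_goal − ψ) mod 360° = 118.2435° = 2.063739 rad.
Common terms: sin α = 0.933853, cos α = 0.357658, sin β = 0.880944, cos β = -0.473220, cos(α−β) = 0.653421, d² = 102.343612. Work in radians in the unit-radius frame; every candidate has L = ρ·(t + p + q).
LSL: p² = 2 + d² − 2cos(α−β) + 2d(sin α − sin β) = 104.107268; p = √p² = 10.203297; φ = atan2(cos β − cos α, d + sin α − sin β) = -0.081523 rad; t = (φ − α) mod 2π = 4.996625 rad, q = (β − φ) mod 2π = 2.145262 rad → L = 7.19·(4.996625 + 10.203297 + 2.145262) = 7.19·17.345184 = 124.711875 m
RSR: p² = 2 + d² − 2cos(α−β) + 2d(sin β − sin α) = 101.966273; p = √p² = 10.097835; φ = atan2(cos α − cos β, d − sin α + sin β) = 0.082376 rad; t = (α − φ) mod 2π = 1.122661 rad, q = (φ − β) mod 2π = 4.301822 rad → L = 7.19·(1.122661 + 10.097835 + 4.301822) = 7.19·15.522318 = 111.605469 m
LSR: p² = d² − 2 + 2cos(α−β) + 2d(sin α + sin β) = 138.369239; p = √p² = 11.763045; φ = atan2(−cos α − cos β, d + sin α + sin β) − atan2(−2, p) = 0.178099 rad; t = (φ − α) mod 2π = 5.256247 rad, q = (φ − β) mod 2π = 4.397545 rad → L = 7.19·(5.256247 + 11.763045 + 4.397545) = 7.19·21.416837 = 153.987060 m
RSL: p² = d² − 2 + 2cos(α−β) − 2d(sin α + sin β) = 64.931667; p = √p² = 8.058019; φ = atan2(cos α + cos β, d − sin α − sin β) − atan2(2, p) = -0.257203 rad; t = (α − φ) mod 2π = 1.462240 rad, q = (β − φ) mod 2π = 2.320942 rad → L = 7.19·(1.462240 + 8.058019 + 2.320942) = 7.19·11.841202 = 85.138240 m
RLR: c = (6 − d² + 2cos(α−β) + 2d(sin α − sin β))/8 = -11.745784, |c| > 1 → infeasible
LRL: c = (6 − d² + 2cos(α−β) − 2d(sin α − sin β))/8 = -12.013409, |c| > 1 → infeasible
Shortest: RSL with L = 85.138240 m ≈ 85.1382 m

85.1382 m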